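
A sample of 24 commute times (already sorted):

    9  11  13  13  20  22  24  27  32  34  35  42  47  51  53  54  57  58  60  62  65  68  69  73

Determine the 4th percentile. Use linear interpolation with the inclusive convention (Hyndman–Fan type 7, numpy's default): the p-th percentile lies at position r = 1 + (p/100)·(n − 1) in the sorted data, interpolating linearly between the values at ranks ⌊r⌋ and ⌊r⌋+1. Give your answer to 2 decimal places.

10.84

n = 24.
r = 1 + (4/100)·(24 − 1) = 1 + 0.92 = 1.92.
Rank 1 is 9 and rank 2 is 11.
Interpolate: 9 + 0.92·(11 − 9) = 9 + 0.92·2 = 10.84.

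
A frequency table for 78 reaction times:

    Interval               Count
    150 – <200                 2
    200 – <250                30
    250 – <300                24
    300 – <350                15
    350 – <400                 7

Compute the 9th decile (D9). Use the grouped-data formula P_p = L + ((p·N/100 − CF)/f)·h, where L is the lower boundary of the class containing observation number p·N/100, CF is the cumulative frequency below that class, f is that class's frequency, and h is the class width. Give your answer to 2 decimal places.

347.33

N = 78; target position k = 90/100 · 78 = 70.2.
Cumulative frequencies: 2, 32, 56, 71, 78.
Observation 70.2 falls in the class 300 – <350.
L = 300, CF = 56, f = 15, h = 50.
P90 = 300 + ((70.2 − 56)/15)·50 = 300 + 47.3333 = 347.333.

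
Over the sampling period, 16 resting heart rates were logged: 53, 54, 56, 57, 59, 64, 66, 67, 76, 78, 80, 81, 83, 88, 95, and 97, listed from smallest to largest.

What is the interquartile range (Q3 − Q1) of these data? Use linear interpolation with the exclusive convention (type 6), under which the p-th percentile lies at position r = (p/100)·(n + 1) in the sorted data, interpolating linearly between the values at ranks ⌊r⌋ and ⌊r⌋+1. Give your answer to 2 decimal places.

25.00

n = 16.
P25: r = 4.25; ranks 4–5 are 57, 59; interpolating gives 57.5.
P75: r = 12.75; ranks 12–13 are 81, 83; interpolating gives 82.5.
Difference: 82.5 − 57.5 = 25.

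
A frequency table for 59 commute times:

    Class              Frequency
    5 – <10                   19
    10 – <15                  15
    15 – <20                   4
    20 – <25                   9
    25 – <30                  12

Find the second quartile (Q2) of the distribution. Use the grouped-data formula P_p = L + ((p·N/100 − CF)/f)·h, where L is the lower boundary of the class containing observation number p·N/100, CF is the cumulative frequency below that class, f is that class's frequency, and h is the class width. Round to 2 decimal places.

13.50

N = 59; target position k = 50/100 · 59 = 29.5.
Cumulative frequencies: 19, 34, 38, 47, 59.
Observation 29.5 falls in the class 10 – <15.
L = 10, CF = 19, f = 15, h = 5.
P50 = 10 + ((29.5 − 19)/15)·5 = 10 + 3.5 = 13.5.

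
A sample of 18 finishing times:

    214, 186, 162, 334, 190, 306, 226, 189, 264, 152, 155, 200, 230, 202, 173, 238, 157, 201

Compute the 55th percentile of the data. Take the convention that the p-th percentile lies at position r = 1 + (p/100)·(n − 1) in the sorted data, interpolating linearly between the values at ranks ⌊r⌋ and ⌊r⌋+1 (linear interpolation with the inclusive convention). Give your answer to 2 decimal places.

Sorted: 152, 155, 157, 162, 173, 186, 189, 190, 200, 201, 202, 214, 226, 230, 238, 264, 306, 334.
n = 18.
r = 1 + (55/100)·(18 − 1) = 1 + 9.35 = 10.35.
Rank 10 is 201 and rank 11 is 202.
Interpolate: 201 + 0.35·(202 − 201) = 201 + 0.35·1 = 201.35.

201.35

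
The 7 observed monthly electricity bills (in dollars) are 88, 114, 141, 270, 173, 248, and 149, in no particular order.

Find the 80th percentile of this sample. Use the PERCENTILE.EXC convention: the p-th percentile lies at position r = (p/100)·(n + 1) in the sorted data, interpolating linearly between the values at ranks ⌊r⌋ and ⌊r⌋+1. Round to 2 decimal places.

256.80

Sorted: 88, 114, 141, 149, 173, 248, 270.
n = 7.
r = (80/100)·(7 + 1) = 6.4.
Rank 6 is 248 and rank 7 is 270.
Interpolate: 248 + 0.4·(270 − 248) = 248 + 0.4·22 = 256.8.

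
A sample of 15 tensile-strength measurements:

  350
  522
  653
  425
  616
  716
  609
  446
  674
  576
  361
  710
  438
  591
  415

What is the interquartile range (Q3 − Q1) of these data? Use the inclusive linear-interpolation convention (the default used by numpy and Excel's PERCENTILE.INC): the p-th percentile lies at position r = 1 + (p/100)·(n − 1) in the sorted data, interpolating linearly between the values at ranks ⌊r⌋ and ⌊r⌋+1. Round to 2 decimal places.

203.00

Sorted: 350, 361, 415, 425, 438, 446, 522, 576, 591, 609, 616, 653, 674, 710, 716.
n = 15.
P25: r = 4.5; ranks 4–5 are 425, 438; interpolating gives 431.5.
P75: r = 11.5; ranks 11–12 are 616, 653; interpolating gives 634.5.
Difference: 634.5 − 431.5 = 203.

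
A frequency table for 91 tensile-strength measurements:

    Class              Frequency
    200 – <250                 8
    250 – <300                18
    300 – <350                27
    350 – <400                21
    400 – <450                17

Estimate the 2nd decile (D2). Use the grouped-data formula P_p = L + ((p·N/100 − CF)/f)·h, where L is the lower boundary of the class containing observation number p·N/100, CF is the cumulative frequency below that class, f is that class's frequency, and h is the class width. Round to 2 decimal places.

278.33

N = 91; target position k = 20/100 · 91 = 18.2.
Cumulative frequencies: 8, 26, 53, 74, 91.
Observation 18.2 falls in the class 250 – <300.
L = 250, CF = 8, f = 18, h = 50.
P20 = 250 + ((18.2 − 8)/18)·50 = 250 + 28.3333 = 278.333.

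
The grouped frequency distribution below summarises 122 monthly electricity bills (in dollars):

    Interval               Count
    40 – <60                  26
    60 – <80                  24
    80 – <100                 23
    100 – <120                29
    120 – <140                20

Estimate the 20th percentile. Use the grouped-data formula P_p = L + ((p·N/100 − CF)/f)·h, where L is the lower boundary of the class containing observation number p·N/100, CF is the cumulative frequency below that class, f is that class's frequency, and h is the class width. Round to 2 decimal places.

58.77

N = 122; target position k = 20/100 · 122 = 24.4.
Cumulative frequencies: 26, 50, 73, 102, 122.
Observation 24.4 falls in the class 40 – <60.
L = 40, CF = 0, f = 26, h = 20.
P20 = 40 + ((24.4 − 0)/26)·20 = 40 + 18.7692 = 58.7692.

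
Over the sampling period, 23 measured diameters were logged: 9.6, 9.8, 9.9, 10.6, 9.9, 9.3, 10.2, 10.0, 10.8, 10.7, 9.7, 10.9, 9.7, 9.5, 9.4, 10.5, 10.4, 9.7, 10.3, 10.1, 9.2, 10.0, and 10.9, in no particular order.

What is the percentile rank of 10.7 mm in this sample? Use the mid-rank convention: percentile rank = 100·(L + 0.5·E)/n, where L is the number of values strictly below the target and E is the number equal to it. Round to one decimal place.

84.8

Sorted: 9.2, 9.3, 9.4, 9.5, 9.6, 9.7, 9.7, 9.7, 9.8, 9.9, 9.9, 10.0, 10.0, 10.1, 10.2, 10.3, 10.4, 10.5, 10.6, 10.7, 10.8, 10.9, 10.9.
Count below 10.7: L = 19; count equal: E = 1; n = 23.
Percentile rank = 100·(19 + 0.5·1)/23 = 100·19.5/23 = 84.78.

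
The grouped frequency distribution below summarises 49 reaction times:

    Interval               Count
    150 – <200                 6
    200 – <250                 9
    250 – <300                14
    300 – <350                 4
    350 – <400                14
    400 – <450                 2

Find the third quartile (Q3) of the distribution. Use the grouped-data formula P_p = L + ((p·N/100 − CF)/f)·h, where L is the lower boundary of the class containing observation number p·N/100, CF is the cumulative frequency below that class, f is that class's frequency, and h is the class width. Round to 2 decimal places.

N = 49; target position k = 75/100 · 49 = 36.75.
Cumulative frequencies: 6, 15, 29, 33, 47, 49.
Observation 36.75 falls in the class 350 – <400.
L = 350, CF = 33, f = 14, h = 50.
P75 = 350 + ((36.75 − 33)/14)·50 = 350 + 13.3929 = 363.393.

363.39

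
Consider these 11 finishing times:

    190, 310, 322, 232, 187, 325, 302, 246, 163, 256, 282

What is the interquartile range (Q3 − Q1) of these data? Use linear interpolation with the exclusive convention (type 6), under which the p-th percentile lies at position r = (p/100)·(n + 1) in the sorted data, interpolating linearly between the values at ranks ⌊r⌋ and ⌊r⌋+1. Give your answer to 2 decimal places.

120.00

Sorted: 163, 187, 190, 232, 246, 256, 282, 302, 310, 322, 325.
n = 11.
P25: r = 3 (integer) → 190.
P75: r = 9 (integer) → 310.
Difference: 310 − 190 = 120.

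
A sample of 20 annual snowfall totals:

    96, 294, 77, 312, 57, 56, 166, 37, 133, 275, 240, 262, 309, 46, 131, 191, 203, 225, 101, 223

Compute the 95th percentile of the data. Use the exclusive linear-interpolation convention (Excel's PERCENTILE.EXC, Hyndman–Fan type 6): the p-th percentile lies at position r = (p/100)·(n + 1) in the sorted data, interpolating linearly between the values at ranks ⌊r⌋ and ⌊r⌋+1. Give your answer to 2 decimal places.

311.85

Sorted: 37, 46, 56, 57, 77, 96, 101, 131, 133, 166, 191, 203, 223, 225, 240, 262, 275, 294, 309, 312.
n = 20.
r = (95/100)·(20 + 1) = 19.95.
Rank 19 is 309 and rank 20 is 312.
Interpolate: 309 + 0.95·(312 − 309) = 309 + 0.95·3 = 311.85.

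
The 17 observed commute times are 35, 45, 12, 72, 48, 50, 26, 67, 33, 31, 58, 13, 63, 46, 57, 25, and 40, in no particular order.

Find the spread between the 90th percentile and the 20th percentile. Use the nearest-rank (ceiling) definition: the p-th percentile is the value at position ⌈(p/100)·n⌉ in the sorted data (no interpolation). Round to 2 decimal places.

41.00

Sorted: 12, 13, 25, 26, 31, 33, 35, 40, 45, 46, 48, 50, 57, 58, 63, 67, 72.
n = 17.
P20: rank ⌈20/100·17⌉ = 4 → 26.
P90: rank ⌈90/100·17⌉ = 16 → 67.
Difference: 67 − 26 = 41.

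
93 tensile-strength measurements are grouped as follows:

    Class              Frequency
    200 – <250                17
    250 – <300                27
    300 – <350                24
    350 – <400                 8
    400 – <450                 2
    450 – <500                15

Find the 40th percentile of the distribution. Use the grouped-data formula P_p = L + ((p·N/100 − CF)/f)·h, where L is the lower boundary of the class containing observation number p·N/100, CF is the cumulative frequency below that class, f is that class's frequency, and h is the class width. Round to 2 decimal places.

N = 93; target position k = 40/100 · 93 = 37.2.
Cumulative frequencies: 17, 44, 68, 76, 78, 93.
Observation 37.2 falls in the class 250 – <300.
L = 250, CF = 17, f = 27, h = 50.
P40 = 250 + ((37.2 − 17)/27)·50 = 250 + 37.4074 = 287.407.

287.41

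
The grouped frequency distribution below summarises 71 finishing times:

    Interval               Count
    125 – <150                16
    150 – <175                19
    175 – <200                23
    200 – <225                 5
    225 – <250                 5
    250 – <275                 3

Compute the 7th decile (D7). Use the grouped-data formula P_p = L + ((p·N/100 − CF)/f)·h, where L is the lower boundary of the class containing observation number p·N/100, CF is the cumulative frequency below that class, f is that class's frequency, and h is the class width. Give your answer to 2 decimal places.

N = 71; target position k = 70/100 · 71 = 49.7.
Cumulative frequencies: 16, 35, 58, 63, 68, 71.
Observation 49.7 falls in the class 175 – <200.
L = 175, CF = 35, f = 23, h = 25.
P70 = 175 + ((49.7 − 35)/23)·25 = 175 + 15.9783 = 190.978.

190.98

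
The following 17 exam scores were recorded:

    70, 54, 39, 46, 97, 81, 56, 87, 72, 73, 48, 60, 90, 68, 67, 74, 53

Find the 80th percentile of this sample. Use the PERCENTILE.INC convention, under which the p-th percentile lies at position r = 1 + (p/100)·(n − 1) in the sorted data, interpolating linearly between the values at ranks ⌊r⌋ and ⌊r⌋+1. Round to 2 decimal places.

79.60

Sorted: 39, 46, 48, 53, 54, 56, 60, 67, 68, 70, 72, 73, 74, 81, 87, 90, 97.
n = 17.
r = 1 + (80/100)·(17 − 1) = 1 + 12.8 = 13.8.
Rank 13 is 74 and rank 14 is 81.
Interpolate: 74 + 0.8·(81 − 74) = 74 + 0.8·7 = 79.6.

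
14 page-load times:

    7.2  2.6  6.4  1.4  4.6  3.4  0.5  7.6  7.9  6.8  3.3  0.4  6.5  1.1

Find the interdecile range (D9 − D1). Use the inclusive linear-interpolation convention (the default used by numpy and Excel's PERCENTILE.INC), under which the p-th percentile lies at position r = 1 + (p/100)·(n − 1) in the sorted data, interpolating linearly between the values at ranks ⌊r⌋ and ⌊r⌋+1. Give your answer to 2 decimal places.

6.80

Sorted: 0.4, 0.5, 1.1, 1.4, 2.6, 3.3, 3.4, 4.6, 6.4, 6.5, 6.8, 7.2, 7.6, 7.9.
n = 14.
P10: r = 2.3; ranks 2–3 are 0.5, 1.1; interpolating gives 0.68.
P90: r = 12.7; ranks 12–13 are 7.2, 7.6; interpolating gives 7.48.
Difference: 7.48 − 0.68 = 6.8.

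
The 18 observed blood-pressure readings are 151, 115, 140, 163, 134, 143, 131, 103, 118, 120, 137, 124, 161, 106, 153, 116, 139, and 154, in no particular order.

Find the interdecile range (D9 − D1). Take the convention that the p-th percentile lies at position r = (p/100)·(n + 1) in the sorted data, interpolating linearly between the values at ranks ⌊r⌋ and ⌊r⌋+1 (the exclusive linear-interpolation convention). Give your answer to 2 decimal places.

55.50

Sorted: 103, 106, 115, 116, 118, 120, 124, 131, 134, 137, 139, 140, 143, 151, 153, 154, 161, 163.
n = 18.
P10: r = 1.9; ranks 1–2 are 103, 106; interpolating gives 105.7.
P90: r = 17.1; ranks 17–18 are 161, 163; interpolating gives 161.2.
Difference: 161.2 − 105.7 = 55.5.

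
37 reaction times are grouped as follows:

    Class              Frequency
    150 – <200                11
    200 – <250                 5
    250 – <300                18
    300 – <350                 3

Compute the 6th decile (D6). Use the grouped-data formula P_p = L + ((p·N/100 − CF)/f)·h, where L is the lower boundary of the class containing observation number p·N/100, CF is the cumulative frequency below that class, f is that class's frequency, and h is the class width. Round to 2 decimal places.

267.22

N = 37; target position k = 60/100 · 37 = 22.2.
Cumulative frequencies: 11, 16, 34, 37.
Observation 22.2 falls in the class 250 – <300.
L = 250, CF = 16, f = 18, h = 50.
P60 = 250 + ((22.2 − 16)/18)·50 = 250 + 17.2222 = 267.222.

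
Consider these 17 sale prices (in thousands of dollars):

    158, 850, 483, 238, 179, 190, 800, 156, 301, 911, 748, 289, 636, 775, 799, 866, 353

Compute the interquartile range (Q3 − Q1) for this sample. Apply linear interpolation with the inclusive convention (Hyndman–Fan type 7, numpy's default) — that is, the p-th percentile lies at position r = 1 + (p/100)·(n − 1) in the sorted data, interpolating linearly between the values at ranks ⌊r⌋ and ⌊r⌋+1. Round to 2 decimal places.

Sorted: 156, 158, 179, 190, 238, 289, 301, 353, 483, 636, 748, 775, 799, 800, 850, 866, 911.
n = 17.
P25: r = 5 (integer) → 238.
P75: r = 13 (integer) → 799.
Difference: 799 − 238 = 561.

561.00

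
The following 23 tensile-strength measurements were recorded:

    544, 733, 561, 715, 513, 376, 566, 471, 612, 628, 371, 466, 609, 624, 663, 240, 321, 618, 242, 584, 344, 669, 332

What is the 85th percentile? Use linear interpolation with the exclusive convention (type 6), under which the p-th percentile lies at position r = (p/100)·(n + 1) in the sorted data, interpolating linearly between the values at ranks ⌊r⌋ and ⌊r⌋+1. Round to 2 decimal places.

Sorted: 240, 242, 321, 332, 344, 371, 376, 466, 471, 513, 544, 561, 566, 584, 609, 612, 618, 624, 628, 663, 669, 715, 733.
n = 23.
r = (85/100)·(23 + 1) = 20.4.
Rank 20 is 663 and rank 21 is 669.
Interpolate: 663 + 0.4·(669 − 663) = 663 + 0.4·6 = 665.4.

665.40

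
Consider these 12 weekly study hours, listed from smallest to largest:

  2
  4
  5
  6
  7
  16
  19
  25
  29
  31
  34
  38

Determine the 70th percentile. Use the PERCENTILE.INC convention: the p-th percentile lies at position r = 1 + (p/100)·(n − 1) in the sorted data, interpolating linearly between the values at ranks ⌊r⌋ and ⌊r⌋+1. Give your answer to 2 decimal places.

27.80

n = 12.
r = 1 + (70/100)·(12 − 1) = 1 + 7.7 = 8.7.
Rank 8 is 25 and rank 9 is 29.
Interpolate: 25 + 0.7·(29 − 25) = 25 + 0.7·4 = 27.8.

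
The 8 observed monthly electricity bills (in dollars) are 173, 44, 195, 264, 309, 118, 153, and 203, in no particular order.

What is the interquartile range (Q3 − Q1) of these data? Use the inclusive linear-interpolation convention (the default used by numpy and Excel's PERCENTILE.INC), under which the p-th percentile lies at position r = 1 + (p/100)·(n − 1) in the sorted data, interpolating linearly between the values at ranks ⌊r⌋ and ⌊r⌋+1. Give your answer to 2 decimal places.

Sorted: 44, 118, 153, 173, 195, 203, 264, 309.
n = 8.
P25: r = 2.75; ranks 2–3 are 118, 153; interpolating gives 144.25.
P75: r = 6.25; ranks 6–7 are 203, 264; interpolating gives 218.25.
Difference: 218.25 − 144.25 = 74.

74.00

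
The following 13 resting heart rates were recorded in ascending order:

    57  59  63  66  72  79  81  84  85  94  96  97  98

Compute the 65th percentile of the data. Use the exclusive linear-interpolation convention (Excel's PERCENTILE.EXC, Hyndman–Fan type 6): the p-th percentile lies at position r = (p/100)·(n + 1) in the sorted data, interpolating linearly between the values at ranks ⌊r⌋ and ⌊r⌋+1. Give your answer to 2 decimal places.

85.90

n = 13.
r = (65/100)·(13 + 1) = 9.1.
Rank 9 is 85 and rank 10 is 94.
Interpolate: 85 + 0.1·(94 − 85) = 85 + 0.1·9 = 85.9.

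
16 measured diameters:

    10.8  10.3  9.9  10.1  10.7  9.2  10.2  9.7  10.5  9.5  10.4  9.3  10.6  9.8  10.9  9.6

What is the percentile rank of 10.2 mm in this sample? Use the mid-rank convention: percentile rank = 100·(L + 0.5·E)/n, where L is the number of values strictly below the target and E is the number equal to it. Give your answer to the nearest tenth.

53.1

Sorted: 9.2, 9.3, 9.5, 9.6, 9.7, 9.8, 9.9, 10.1, 10.2, 10.3, 10.4, 10.5, 10.6, 10.7, 10.8, 10.9.
Count below 10.2: L = 8; count equal: E = 1; n = 16.
Percentile rank = 100·(8 + 0.5·1)/16 = 100·8.5/16 = 53.12.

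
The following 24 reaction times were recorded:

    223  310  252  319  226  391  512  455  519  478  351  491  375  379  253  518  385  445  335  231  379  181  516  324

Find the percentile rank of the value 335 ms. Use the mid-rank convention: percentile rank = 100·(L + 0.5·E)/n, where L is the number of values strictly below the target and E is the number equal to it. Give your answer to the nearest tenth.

39.6

Sorted: 181, 223, 226, 231, 252, 253, 310, 319, 324, 335, 351, 375, 379, 379, 385, 391, 445, 455, 478, 491, 512, 516, 518, 519.
Count below 335: L = 9; count equal: E = 1; n = 24.
Percentile rank = 100·(9 + 0.5·1)/24 = 100·9.5/24 = 39.58.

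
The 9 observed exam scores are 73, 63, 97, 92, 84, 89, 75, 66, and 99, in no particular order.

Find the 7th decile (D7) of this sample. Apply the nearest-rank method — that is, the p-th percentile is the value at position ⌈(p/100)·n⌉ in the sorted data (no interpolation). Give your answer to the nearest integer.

Sorted: 63, 66, 73, 75, 84, 89, 92, 97, 99.
n = 9.
Position = ⌈70/100 · 9⌉ = ⌈6.3⌉ = 7.
The value at rank 7 is 92.

92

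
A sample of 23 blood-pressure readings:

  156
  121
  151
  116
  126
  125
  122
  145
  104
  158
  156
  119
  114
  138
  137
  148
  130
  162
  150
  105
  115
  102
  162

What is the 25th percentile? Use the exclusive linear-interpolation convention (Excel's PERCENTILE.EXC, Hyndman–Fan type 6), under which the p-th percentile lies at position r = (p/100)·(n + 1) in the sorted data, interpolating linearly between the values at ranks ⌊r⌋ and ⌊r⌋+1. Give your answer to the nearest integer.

Sorted: 102, 104, 105, 114, 115, 116, 119, 121, 122, 125, 126, 130, 137, 138, 145, 148, 150, 151, 156, 156, 158, 162, 162.
n = 23.
r = (25/100)·(23 + 1) = 6.
r is an integer, so P25 is the value at rank 6: 116.

116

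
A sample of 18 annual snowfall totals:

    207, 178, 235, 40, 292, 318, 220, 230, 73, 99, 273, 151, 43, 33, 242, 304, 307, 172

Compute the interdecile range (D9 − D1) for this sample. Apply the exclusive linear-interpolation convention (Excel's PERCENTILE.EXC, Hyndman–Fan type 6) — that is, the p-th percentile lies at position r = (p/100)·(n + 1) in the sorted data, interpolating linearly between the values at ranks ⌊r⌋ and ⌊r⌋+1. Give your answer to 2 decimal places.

268.80

Sorted: 33, 40, 43, 73, 99, 151, 172, 178, 207, 220, 230, 235, 242, 273, 292, 304, 307, 318.
n = 18.
P10: r = 1.9; ranks 1–2 are 33, 40; interpolating gives 39.3.
P90: r = 17.1; ranks 17–18 are 307, 318; interpolating gives 308.1.
Difference: 308.1 − 39.3 = 268.8.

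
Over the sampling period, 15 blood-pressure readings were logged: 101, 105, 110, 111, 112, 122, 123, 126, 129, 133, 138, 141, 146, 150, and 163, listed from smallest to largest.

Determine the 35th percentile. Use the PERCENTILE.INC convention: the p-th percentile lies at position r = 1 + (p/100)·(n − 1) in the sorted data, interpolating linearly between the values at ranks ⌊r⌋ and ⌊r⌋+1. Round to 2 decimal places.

n = 15.
r = 1 + (35/100)·(15 − 1) = 1 + 4.9 = 5.9.
Rank 5 is 112 and rank 6 is 122.
Interpolate: 112 + 0.9·(122 − 112) = 112 + 0.9·10 = 121.

121.00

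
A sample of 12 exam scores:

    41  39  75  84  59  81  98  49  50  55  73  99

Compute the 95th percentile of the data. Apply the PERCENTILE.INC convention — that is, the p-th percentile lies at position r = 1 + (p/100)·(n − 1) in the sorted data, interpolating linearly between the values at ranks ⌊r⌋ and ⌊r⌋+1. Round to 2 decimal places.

Sorted: 39, 41, 49, 50, 55, 59, 73, 75, 81, 84, 98, 99.
n = 12.
r = 1 + (95/100)·(12 − 1) = 1 + 10.45 = 11.45.
Rank 11 is 98 and rank 12 is 99.
Interpolate: 98 + 0.45·(99 − 98) = 98 + 0.45·1 = 98.45.

98.45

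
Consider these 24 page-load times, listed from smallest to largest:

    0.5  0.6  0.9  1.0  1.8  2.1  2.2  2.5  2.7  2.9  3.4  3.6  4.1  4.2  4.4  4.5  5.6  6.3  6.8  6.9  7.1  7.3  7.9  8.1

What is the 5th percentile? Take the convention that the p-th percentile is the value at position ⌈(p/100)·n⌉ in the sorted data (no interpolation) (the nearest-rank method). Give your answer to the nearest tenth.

0.6

n = 24.
Position = ⌈5/100 · 24⌉ = ⌈1.2⌉ = 2.
The value at rank 2 is 0.6.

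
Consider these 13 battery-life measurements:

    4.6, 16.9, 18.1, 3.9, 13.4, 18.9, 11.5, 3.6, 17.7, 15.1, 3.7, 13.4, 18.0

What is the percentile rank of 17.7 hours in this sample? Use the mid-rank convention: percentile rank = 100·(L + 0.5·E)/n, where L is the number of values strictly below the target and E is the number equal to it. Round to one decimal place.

Sorted: 3.6, 3.7, 3.9, 4.6, 11.5, 13.4, 13.4, 15.1, 16.9, 17.7, 18.0, 18.1, 18.9.
Count below 17.7: L = 9; count equal: E = 1; n = 13.
Percentile rank = 100·(9 + 0.5·1)/13 = 100·9.5/13 = 73.08.

73.1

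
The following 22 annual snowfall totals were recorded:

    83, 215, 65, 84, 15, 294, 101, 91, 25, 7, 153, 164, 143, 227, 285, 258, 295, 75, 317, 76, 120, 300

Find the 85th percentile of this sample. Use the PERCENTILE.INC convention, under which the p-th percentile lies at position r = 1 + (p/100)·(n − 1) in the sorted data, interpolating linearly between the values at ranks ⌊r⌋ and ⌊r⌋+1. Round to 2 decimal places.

Sorted: 7, 15, 25, 65, 75, 76, 83, 84, 91, 101, 120, 143, 153, 164, 215, 227, 258, 285, 294, 295, 300, 317.
n = 22.
r = 1 + (85/100)·(22 − 1) = 1 + 17.85 = 18.85.
Rank 18 is 285 and rank 19 is 294.
Interpolate: 285 + 0.85·(294 − 285) = 285 + 0.85·9 = 292.65.

292.65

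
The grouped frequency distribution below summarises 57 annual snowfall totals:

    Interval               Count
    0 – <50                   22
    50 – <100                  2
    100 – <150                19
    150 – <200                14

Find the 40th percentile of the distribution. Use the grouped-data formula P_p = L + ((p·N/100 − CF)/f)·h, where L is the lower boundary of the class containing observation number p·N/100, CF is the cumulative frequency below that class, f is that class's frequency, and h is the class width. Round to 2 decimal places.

70.00

N = 57; target position k = 40/100 · 57 = 22.8.
Cumulative frequencies: 22, 24, 43, 57.
Observation 22.8 falls in the class 50 – <100.
L = 50, CF = 22, f = 2, h = 50.
P40 = 50 + ((22.8 − 22)/2)·50 = 50 + 20 = 70.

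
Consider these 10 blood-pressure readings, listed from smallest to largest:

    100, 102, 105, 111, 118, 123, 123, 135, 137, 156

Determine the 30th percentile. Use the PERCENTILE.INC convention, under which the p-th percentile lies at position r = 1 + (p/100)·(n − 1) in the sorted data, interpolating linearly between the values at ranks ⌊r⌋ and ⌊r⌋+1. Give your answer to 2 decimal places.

n = 10.
r = 1 + (30/100)·(10 − 1) = 1 + 2.7 = 3.7.
Rank 3 is 105 and rank 4 is 111.
Interpolate: 105 + 0.7·(111 − 105) = 105 + 0.7·6 = 109.2.

109.20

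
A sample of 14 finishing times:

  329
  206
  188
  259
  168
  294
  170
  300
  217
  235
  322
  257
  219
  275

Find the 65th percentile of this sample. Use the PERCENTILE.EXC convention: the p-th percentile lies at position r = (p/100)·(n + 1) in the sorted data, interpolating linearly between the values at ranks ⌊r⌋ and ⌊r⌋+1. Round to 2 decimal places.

271.00

Sorted: 168, 170, 188, 206, 217, 219, 235, 257, 259, 275, 294, 300, 322, 329.
n = 14.
r = (65/100)·(14 + 1) = 9.75.
Rank 9 is 259 and rank 10 is 275.
Interpolate: 259 + 0.75·(275 − 259) = 259 + 0.75·16 = 271.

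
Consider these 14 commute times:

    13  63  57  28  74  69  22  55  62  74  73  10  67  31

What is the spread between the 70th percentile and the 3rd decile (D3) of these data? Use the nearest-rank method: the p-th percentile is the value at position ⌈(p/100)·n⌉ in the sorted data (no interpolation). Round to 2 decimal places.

36.00

Sorted: 10, 13, 22, 28, 31, 55, 57, 62, 63, 67, 69, 73, 74, 74.
n = 14.
P30: rank ⌈30/100·14⌉ = 5 → 31.
P70: rank ⌈70/100·14⌉ = 10 → 67.
Difference: 67 − 31 = 36.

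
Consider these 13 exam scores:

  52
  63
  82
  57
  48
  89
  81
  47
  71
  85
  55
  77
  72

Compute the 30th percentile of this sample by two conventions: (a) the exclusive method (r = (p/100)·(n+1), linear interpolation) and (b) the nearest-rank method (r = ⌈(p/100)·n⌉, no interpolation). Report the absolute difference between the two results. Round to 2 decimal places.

Sorted: 47, 48, 52, 55, 57, 63, 71, 72, 77, 81, 82, 85, 89.
n = 13.
(a) r = 4.2; between ranks 4 (55) and 5 (57): 55.4.
(b) the nearest-rank method: rank 4 → 55.
|55.4 − 55| = 0.4.

0.40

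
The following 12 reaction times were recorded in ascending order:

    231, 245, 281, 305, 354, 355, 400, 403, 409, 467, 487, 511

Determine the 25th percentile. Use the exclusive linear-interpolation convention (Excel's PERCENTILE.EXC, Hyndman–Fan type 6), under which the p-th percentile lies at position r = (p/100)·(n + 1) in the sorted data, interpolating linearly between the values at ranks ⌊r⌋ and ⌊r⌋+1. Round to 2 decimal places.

287.00

n = 12.
r = (25/100)·(12 + 1) = 3.25.
Rank 3 is 281 and rank 4 is 305.
Interpolate: 281 + 0.25·(305 − 281) = 281 + 0.25·24 = 287.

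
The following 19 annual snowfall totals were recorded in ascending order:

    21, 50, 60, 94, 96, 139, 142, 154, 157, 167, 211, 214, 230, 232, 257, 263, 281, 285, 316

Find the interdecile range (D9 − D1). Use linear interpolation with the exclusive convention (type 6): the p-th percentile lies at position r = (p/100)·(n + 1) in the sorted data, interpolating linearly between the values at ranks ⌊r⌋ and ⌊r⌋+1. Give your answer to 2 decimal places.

n = 19.
P10: r = 2 (integer) → 50.
P90: r = 18 (integer) → 285.
Difference: 285 − 50 = 235.

235.00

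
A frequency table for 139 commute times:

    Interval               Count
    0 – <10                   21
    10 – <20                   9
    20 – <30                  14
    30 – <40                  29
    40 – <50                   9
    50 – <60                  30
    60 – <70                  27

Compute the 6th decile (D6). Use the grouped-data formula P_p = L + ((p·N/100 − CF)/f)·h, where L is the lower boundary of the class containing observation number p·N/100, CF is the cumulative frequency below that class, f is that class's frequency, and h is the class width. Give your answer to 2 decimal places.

N = 139; target position k = 60/100 · 139 = 83.4.
Cumulative frequencies: 21, 30, 44, 73, 82, 112, 139.
Observation 83.4 falls in the class 50 – <60.
L = 50, CF = 82, f = 30, h = 10.
P60 = 50 + ((83.4 − 82)/30)·10 = 50 + 0.466667 = 50.4667.

50.47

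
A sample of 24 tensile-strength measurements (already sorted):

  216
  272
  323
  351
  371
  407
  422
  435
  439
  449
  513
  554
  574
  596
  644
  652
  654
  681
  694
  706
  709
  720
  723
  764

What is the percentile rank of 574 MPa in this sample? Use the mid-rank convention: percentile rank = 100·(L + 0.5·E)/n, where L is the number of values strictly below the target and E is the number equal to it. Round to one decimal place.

52.1

Count below 574: L = 12; count equal: E = 1; n = 24.
Percentile rank = 100·(12 + 0.5·1)/24 = 100·12.5/24 = 52.08.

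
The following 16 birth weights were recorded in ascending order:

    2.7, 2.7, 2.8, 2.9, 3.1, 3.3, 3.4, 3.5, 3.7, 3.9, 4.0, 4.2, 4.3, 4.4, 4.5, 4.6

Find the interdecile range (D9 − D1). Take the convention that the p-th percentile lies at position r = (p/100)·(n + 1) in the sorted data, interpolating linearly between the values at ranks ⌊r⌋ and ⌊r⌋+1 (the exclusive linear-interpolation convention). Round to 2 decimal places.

n = 16.
P10: r = 1.7; ranks 1–2 are 2.7, 2.7; interpolating gives 2.7.
P90: r = 15.3; ranks 15–16 are 4.5, 4.6; interpolating gives 4.53.
Difference: 4.53 − 2.7 = 1.83.

1.83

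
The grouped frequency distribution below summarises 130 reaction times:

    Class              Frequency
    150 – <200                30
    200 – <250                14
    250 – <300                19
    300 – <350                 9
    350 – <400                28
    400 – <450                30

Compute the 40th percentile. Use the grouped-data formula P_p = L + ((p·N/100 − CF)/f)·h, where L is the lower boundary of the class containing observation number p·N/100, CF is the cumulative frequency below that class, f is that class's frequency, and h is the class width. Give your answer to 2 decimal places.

N = 130; target position k = 40/100 · 130 = 52.
Cumulative frequencies: 30, 44, 63, 72, 100, 130.
Observation 52 falls in the class 250 – <300.
L = 250, CF = 44, f = 19, h = 50.
P40 = 250 + ((52 − 44)/19)·50 = 250 + 21.0526 = 271.053.

271.05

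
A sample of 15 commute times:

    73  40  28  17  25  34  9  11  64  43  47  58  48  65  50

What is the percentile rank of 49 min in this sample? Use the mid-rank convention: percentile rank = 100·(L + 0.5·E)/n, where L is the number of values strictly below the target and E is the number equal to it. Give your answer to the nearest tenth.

66.7

Sorted: 9, 11, 17, 25, 28, 34, 40, 43, 47, 48, 50, 58, 64, 65, 73.
Count below 49: L = 10; count equal: E = 0; n = 15.
Percentile rank = 100·(10 + 0.5·0)/15 = 100·10/15 = 66.67.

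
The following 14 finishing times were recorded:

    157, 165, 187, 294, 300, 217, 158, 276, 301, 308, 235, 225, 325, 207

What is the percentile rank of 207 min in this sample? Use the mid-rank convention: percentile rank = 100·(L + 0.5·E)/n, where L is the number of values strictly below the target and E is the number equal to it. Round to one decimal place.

32.1

Sorted: 157, 158, 165, 187, 207, 217, 225, 235, 276, 294, 300, 301, 308, 325.
Count below 207: L = 4; count equal: E = 1; n = 14.
Percentile rank = 100·(4 + 0.5·1)/14 = 100·4.5/14 = 32.14.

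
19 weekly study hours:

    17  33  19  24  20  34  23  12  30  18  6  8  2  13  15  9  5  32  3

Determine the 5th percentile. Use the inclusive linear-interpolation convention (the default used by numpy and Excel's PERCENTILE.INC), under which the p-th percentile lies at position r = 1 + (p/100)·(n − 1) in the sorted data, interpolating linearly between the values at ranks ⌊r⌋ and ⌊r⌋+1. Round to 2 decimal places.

2.90

Sorted: 2, 3, 5, 6, 8, 9, 12, 13, 15, 17, 18, 19, 20, 23, 24, 30, 32, 33, 34.
n = 19.
r = 1 + (5/100)·(19 − 1) = 1 + 0.9 = 1.9.
Rank 1 is 2 and rank 2 is 3.
Interpolate: 2 + 0.9·(3 − 2) = 2 + 0.9·1 = 2.9.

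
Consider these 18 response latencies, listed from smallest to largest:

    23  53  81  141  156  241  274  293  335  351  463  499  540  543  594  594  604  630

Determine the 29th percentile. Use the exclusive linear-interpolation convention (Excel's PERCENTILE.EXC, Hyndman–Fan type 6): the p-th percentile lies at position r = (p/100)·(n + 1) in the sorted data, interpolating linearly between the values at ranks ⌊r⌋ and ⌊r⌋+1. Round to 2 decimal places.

n = 18.
r = (29/100)·(18 + 1) = 5.51.
Rank 5 is 156 and rank 6 is 241.
Interpolate: 156 + 0.51·(241 − 156) = 156 + 0.51·85 = 199.35.

199.35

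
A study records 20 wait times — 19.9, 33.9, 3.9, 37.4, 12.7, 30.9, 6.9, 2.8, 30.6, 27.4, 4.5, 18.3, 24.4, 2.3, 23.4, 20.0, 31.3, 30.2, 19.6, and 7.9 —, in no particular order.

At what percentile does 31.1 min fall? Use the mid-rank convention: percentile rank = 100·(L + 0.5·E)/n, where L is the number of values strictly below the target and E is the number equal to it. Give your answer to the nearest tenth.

85.0

Sorted: 2.3, 2.8, 3.9, 4.5, 6.9, 7.9, 12.7, 18.3, 19.6, 19.9, 20.0, 23.4, 24.4, 27.4, 30.2, 30.6, 30.9, 31.3, 33.9, 37.4.
Count below 31.1: L = 17; count equal: E = 0; n = 20.
Percentile rank = 100·(17 + 0.5·0)/20 = 100·17/20 = 85.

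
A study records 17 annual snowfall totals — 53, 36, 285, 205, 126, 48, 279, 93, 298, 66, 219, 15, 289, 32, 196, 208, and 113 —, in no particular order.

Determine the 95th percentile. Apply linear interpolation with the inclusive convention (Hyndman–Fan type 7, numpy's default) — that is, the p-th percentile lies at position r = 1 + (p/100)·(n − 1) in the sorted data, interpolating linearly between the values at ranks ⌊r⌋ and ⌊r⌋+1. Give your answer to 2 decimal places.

290.80

Sorted: 15, 32, 36, 48, 53, 66, 93, 113, 126, 196, 205, 208, 219, 279, 285, 289, 298.
n = 17.
r = 1 + (95/100)·(17 − 1) = 1 + 15.2 = 16.2.
Rank 16 is 289 and rank 17 is 298.
Interpolate: 289 + 0.2·(298 − 289) = 289 + 0.2·9 = 290.8.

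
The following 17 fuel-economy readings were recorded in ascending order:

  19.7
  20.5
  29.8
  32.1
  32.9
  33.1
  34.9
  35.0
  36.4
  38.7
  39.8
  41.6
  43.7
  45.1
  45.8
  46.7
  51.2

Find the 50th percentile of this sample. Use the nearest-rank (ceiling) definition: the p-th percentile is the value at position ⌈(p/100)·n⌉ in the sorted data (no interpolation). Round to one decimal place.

n = 17.
Position = ⌈50/100 · 17⌉ = ⌈8.5⌉ = 9.
The value at rank 9 is 36.4.

36.4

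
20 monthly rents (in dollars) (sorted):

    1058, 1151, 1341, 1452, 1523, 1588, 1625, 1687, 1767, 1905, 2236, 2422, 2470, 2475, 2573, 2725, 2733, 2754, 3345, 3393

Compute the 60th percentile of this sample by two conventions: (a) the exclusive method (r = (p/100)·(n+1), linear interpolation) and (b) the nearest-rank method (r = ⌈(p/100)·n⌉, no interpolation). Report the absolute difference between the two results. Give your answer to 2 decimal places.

n = 20.
(a) r = 12.6; between ranks 12 (2422) and 13 (2470): 2450.8.
(b) the nearest-rank method: rank 12 → 2422.
|2450.8 − 2422| = 28.8.

28.80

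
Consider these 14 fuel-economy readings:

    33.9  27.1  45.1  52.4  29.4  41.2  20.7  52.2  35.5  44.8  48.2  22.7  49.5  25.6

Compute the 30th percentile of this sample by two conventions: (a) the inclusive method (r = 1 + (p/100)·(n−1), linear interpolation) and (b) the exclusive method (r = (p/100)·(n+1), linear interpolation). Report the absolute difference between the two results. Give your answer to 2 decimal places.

0.92

Sorted: 20.7, 22.7, 25.6, 27.1, 29.4, 33.9, 35.5, 41.2, 44.8, 45.1, 48.2, 49.5, 52.2, 52.4.
n = 14.
(a) r = 4.9; between ranks 4 (27.1) and 5 (29.4): 29.17.
(b) r = 4.5; between ranks 4 (27.1) and 5 (29.4): 28.25.
|29.17 − 28.25| = 0.92.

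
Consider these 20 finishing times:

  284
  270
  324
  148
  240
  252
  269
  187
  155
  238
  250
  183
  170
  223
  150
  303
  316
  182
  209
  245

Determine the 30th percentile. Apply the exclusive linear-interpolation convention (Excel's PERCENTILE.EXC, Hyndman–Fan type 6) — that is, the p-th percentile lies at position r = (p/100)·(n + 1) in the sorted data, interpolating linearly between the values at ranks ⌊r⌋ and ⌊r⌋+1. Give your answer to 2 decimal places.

184.20

Sorted: 148, 150, 155, 170, 182, 183, 187, 209, 223, 238, 240, 245, 250, 252, 269, 270, 284, 303, 316, 324.
n = 20.
r = (30/100)·(20 + 1) = 6.3.
Rank 6 is 183 and rank 7 is 187.
Interpolate: 183 + 0.3·(187 − 183) = 183 + 0.3·4 = 184.2.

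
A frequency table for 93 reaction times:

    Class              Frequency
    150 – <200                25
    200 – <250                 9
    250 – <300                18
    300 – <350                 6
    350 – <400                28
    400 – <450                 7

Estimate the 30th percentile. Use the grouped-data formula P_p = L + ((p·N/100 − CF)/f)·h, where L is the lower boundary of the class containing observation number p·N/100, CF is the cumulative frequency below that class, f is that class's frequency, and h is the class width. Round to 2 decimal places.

216.11

N = 93; target position k = 30/100 · 93 = 27.9.
Cumulative frequencies: 25, 34, 52, 58, 86, 93.
Observation 27.9 falls in the class 200 – <250.
L = 200, CF = 25, f = 9, h = 50.
P30 = 200 + ((27.9 − 25)/9)·50 = 200 + 16.1111 = 216.111.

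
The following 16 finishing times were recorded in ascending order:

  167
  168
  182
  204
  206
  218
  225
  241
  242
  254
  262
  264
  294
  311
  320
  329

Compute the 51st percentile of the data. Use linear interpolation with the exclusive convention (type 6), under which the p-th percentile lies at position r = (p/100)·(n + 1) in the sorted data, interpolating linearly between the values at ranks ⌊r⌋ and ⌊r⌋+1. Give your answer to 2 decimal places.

241.67

n = 16.
r = (51/100)·(16 + 1) = 8.67.
Rank 8 is 241 and rank 9 is 242.
Interpolate: 241 + 0.67·(242 − 241) = 241 + 0.67·1 = 241.67.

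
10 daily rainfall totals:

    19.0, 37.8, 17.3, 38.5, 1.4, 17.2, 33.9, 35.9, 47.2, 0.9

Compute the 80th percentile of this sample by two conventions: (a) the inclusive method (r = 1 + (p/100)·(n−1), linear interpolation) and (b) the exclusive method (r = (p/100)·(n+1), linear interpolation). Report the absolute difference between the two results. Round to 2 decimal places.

Sorted: 0.9, 1.4, 17.2, 17.3, 19.0, 33.9, 35.9, 37.8, 38.5, 47.2.
n = 10.
(a) r = 8.2; between ranks 8 (37.8) and 9 (38.5): 37.94.
(b) r = 8.8; between ranks 8 (37.8) and 9 (38.5): 38.36.
|37.94 − 38.36| = 0.42.

0.42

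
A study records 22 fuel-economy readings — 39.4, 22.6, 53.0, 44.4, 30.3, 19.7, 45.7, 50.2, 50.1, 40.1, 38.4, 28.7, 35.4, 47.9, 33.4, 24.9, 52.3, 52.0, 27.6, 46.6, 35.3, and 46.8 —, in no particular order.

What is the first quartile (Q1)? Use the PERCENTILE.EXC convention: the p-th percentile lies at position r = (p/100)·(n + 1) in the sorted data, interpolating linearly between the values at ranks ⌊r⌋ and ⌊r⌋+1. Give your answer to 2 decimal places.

29.90

Sorted: 19.7, 22.6, 24.9, 27.6, 28.7, 30.3, 33.4, 35.3, 35.4, 38.4, 39.4, 40.1, 44.4, 45.7, 46.6, 46.8, 47.9, 50.1, 50.2, 52.0, 52.3, 53.0.
n = 22.
r = (25/100)·(22 + 1) = 5.75.
Rank 5 is 28.7 and rank 6 is 30.3.
Interpolate: 28.7 + 0.75·(30.3 − 28.7) = 28.7 + 0.75·1.6 = 29.9.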